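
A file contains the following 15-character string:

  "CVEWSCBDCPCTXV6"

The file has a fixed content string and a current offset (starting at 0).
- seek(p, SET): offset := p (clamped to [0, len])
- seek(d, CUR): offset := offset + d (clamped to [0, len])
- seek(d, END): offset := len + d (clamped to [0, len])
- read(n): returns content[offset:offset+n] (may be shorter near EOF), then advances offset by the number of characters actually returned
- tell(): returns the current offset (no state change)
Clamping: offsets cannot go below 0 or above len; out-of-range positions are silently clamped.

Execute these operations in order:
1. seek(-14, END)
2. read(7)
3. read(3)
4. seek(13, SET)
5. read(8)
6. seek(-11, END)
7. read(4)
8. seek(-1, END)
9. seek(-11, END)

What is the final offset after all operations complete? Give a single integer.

Answer: 4

Derivation:
After 1 (seek(-14, END)): offset=1
After 2 (read(7)): returned 'VEWSCBD', offset=8
After 3 (read(3)): returned 'CPC', offset=11
After 4 (seek(13, SET)): offset=13
After 5 (read(8)): returned 'V6', offset=15
After 6 (seek(-11, END)): offset=4
After 7 (read(4)): returned 'SCBD', offset=8
After 8 (seek(-1, END)): offset=14
After 9 (seek(-11, END)): offset=4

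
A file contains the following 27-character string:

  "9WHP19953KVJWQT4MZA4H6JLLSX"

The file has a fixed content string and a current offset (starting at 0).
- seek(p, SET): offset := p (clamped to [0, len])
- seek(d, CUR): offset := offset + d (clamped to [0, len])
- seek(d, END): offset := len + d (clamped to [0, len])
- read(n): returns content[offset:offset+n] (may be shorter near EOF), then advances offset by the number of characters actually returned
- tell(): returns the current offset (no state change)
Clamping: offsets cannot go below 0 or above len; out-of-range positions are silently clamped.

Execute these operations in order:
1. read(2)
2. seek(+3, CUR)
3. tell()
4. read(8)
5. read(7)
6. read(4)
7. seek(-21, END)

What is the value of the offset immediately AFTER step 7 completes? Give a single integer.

Answer: 6

Derivation:
After 1 (read(2)): returned '9W', offset=2
After 2 (seek(+3, CUR)): offset=5
After 3 (tell()): offset=5
After 4 (read(8)): returned '9953KVJW', offset=13
After 5 (read(7)): returned 'QT4MZA4', offset=20
After 6 (read(4)): returned 'H6JL', offset=24
After 7 (seek(-21, END)): offset=6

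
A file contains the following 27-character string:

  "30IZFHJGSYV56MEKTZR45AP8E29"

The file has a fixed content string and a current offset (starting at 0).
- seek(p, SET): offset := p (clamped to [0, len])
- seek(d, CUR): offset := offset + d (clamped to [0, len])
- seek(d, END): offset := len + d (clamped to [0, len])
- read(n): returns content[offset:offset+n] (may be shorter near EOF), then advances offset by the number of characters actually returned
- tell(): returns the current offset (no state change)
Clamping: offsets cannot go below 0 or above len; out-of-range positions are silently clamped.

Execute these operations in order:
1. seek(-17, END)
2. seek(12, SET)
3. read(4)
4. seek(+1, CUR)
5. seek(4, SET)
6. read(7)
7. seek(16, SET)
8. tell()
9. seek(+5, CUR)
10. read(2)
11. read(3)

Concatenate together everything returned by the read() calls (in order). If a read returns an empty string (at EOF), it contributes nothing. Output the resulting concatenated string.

After 1 (seek(-17, END)): offset=10
After 2 (seek(12, SET)): offset=12
After 3 (read(4)): returned '6MEK', offset=16
After 4 (seek(+1, CUR)): offset=17
After 5 (seek(4, SET)): offset=4
After 6 (read(7)): returned 'FHJGSYV', offset=11
After 7 (seek(16, SET)): offset=16
After 8 (tell()): offset=16
After 9 (seek(+5, CUR)): offset=21
After 10 (read(2)): returned 'AP', offset=23
After 11 (read(3)): returned '8E2', offset=26

Answer: 6MEKFHJGSYVAP8E2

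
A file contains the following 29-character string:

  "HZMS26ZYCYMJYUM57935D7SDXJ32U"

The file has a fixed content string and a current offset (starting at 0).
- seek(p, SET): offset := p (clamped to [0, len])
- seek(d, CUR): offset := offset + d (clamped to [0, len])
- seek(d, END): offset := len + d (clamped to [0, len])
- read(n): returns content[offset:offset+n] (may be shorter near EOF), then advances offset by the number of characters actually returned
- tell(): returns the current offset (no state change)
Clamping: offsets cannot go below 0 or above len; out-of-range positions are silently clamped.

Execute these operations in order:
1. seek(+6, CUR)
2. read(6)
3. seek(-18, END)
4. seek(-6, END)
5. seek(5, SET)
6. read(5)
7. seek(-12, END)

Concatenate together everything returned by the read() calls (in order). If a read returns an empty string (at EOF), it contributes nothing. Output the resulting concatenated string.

After 1 (seek(+6, CUR)): offset=6
After 2 (read(6)): returned 'ZYCYMJ', offset=12
After 3 (seek(-18, END)): offset=11
After 4 (seek(-6, END)): offset=23
After 5 (seek(5, SET)): offset=5
After 6 (read(5)): returned '6ZYCY', offset=10
After 7 (seek(-12, END)): offset=17

Answer: ZYCYMJ6ZYCY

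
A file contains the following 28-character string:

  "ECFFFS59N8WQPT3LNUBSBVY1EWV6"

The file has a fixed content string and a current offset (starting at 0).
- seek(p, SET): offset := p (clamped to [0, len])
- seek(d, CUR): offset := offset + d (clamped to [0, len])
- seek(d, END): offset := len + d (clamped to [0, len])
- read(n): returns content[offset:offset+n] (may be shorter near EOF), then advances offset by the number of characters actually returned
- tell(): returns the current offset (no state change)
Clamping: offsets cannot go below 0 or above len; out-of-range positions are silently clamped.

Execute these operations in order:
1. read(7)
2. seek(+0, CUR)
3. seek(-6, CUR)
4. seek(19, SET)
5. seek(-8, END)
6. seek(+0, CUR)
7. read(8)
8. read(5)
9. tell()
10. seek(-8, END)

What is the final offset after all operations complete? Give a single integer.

Answer: 20

Derivation:
After 1 (read(7)): returned 'ECFFFS5', offset=7
After 2 (seek(+0, CUR)): offset=7
After 3 (seek(-6, CUR)): offset=1
After 4 (seek(19, SET)): offset=19
After 5 (seek(-8, END)): offset=20
After 6 (seek(+0, CUR)): offset=20
After 7 (read(8)): returned 'BVY1EWV6', offset=28
After 8 (read(5)): returned '', offset=28
After 9 (tell()): offset=28
After 10 (seek(-8, END)): offset=20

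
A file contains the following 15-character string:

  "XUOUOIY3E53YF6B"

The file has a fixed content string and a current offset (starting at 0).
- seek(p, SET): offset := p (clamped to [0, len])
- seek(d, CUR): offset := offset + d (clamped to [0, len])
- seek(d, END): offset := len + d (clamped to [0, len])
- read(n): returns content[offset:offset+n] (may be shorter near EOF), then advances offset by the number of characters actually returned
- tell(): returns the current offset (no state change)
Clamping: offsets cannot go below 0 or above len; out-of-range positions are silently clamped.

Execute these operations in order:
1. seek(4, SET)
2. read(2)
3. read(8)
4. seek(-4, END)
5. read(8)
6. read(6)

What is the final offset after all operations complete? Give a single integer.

After 1 (seek(4, SET)): offset=4
After 2 (read(2)): returned 'OI', offset=6
After 3 (read(8)): returned 'Y3E53YF6', offset=14
After 4 (seek(-4, END)): offset=11
After 5 (read(8)): returned 'YF6B', offset=15
After 6 (read(6)): returned '', offset=15

Answer: 15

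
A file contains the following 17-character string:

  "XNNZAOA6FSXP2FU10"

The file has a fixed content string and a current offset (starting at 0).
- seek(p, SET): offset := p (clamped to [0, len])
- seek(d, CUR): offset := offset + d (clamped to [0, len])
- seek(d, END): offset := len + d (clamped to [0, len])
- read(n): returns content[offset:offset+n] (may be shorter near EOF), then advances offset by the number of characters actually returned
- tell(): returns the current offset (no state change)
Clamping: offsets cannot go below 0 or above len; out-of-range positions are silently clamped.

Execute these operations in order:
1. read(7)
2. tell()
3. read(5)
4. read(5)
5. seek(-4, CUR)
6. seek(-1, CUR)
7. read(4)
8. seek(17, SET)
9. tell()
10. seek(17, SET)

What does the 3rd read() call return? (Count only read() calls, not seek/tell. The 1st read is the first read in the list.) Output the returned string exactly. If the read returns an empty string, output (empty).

After 1 (read(7)): returned 'XNNZAOA', offset=7
After 2 (tell()): offset=7
After 3 (read(5)): returned '6FSXP', offset=12
After 4 (read(5)): returned '2FU10', offset=17
After 5 (seek(-4, CUR)): offset=13
After 6 (seek(-1, CUR)): offset=12
After 7 (read(4)): returned '2FU1', offset=16
After 8 (seek(17, SET)): offset=17
After 9 (tell()): offset=17
After 10 (seek(17, SET)): offset=17

Answer: 2FU10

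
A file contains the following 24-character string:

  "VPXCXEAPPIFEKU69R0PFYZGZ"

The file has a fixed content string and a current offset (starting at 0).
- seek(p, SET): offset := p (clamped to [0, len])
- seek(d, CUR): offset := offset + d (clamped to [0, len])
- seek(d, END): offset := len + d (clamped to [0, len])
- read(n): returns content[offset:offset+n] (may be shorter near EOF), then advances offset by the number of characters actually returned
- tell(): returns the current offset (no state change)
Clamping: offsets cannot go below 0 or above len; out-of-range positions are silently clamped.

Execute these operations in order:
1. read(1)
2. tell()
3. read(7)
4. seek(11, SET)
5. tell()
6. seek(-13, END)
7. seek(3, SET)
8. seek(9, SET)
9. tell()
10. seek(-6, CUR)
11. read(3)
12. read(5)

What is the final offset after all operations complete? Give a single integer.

Answer: 11

Derivation:
After 1 (read(1)): returned 'V', offset=1
After 2 (tell()): offset=1
After 3 (read(7)): returned 'PXCXEAP', offset=8
After 4 (seek(11, SET)): offset=11
After 5 (tell()): offset=11
After 6 (seek(-13, END)): offset=11
After 7 (seek(3, SET)): offset=3
After 8 (seek(9, SET)): offset=9
After 9 (tell()): offset=9
After 10 (seek(-6, CUR)): offset=3
After 11 (read(3)): returned 'CXE', offset=6
After 12 (read(5)): returned 'APPIF', offset=11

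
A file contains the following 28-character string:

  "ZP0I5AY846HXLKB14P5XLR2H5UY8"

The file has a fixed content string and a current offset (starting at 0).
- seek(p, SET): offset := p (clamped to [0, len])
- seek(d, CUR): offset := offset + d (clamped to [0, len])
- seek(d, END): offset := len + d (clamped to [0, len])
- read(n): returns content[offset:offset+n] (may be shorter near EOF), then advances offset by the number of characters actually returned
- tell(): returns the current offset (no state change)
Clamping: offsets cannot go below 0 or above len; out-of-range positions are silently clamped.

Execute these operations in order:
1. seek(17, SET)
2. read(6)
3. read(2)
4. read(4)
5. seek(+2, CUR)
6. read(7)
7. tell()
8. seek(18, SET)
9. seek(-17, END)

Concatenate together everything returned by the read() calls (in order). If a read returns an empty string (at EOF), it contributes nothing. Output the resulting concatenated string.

After 1 (seek(17, SET)): offset=17
After 2 (read(6)): returned 'P5XLR2', offset=23
After 3 (read(2)): returned 'H5', offset=25
After 4 (read(4)): returned 'UY8', offset=28
After 5 (seek(+2, CUR)): offset=28
After 6 (read(7)): returned '', offset=28
After 7 (tell()): offset=28
After 8 (seek(18, SET)): offset=18
After 9 (seek(-17, END)): offset=11

Answer: P5XLR2H5UY8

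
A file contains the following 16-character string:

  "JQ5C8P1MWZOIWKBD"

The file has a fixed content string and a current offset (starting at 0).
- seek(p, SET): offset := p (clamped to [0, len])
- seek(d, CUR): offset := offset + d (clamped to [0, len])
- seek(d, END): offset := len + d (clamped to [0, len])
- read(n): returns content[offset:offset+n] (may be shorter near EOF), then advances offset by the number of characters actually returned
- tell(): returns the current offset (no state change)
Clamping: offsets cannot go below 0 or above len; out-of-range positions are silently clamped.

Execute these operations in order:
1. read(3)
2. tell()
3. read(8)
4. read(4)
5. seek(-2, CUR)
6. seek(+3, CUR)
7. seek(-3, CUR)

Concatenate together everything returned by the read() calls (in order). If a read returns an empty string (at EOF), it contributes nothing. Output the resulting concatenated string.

After 1 (read(3)): returned 'JQ5', offset=3
After 2 (tell()): offset=3
After 3 (read(8)): returned 'C8P1MWZO', offset=11
After 4 (read(4)): returned 'IWKB', offset=15
After 5 (seek(-2, CUR)): offset=13
After 6 (seek(+3, CUR)): offset=16
After 7 (seek(-3, CUR)): offset=13

Answer: JQ5C8P1MWZOIWKB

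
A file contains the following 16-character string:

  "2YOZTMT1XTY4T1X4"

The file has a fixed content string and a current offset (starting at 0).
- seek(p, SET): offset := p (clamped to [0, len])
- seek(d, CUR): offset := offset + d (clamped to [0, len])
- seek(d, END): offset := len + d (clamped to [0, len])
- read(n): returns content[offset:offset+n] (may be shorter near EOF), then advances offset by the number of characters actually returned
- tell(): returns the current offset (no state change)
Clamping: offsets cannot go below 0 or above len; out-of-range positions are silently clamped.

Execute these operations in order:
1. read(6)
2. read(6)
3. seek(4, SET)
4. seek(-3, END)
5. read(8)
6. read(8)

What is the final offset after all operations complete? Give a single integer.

Answer: 16

Derivation:
After 1 (read(6)): returned '2YOZTM', offset=6
After 2 (read(6)): returned 'T1XTY4', offset=12
After 3 (seek(4, SET)): offset=4
After 4 (seek(-3, END)): offset=13
After 5 (read(8)): returned '1X4', offset=16
After 6 (read(8)): returned '', offset=16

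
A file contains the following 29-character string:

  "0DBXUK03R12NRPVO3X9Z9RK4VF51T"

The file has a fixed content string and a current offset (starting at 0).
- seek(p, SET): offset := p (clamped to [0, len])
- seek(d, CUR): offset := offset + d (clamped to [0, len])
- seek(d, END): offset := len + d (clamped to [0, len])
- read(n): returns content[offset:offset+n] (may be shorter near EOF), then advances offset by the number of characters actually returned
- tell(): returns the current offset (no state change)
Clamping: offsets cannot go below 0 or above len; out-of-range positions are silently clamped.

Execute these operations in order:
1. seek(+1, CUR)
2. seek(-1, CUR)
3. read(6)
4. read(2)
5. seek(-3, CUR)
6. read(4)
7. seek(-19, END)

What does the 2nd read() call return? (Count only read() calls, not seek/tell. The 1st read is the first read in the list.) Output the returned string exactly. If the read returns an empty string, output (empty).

Answer: 03

Derivation:
After 1 (seek(+1, CUR)): offset=1
After 2 (seek(-1, CUR)): offset=0
After 3 (read(6)): returned '0DBXUK', offset=6
After 4 (read(2)): returned '03', offset=8
After 5 (seek(-3, CUR)): offset=5
After 6 (read(4)): returned 'K03R', offset=9
After 7 (seek(-19, END)): offset=10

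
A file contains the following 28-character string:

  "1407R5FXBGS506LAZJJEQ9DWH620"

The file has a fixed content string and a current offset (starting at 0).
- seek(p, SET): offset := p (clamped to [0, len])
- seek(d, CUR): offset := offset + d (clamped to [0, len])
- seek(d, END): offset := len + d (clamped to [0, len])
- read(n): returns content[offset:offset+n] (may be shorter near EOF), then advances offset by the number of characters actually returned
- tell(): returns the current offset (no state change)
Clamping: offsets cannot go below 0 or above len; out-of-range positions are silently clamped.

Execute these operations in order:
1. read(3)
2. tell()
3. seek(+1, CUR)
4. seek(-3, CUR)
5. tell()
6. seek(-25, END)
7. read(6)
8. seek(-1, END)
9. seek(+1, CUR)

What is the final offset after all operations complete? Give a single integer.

After 1 (read(3)): returned '140', offset=3
After 2 (tell()): offset=3
After 3 (seek(+1, CUR)): offset=4
After 4 (seek(-3, CUR)): offset=1
After 5 (tell()): offset=1
After 6 (seek(-25, END)): offset=3
After 7 (read(6)): returned '7R5FXB', offset=9
After 8 (seek(-1, END)): offset=27
After 9 (seek(+1, CUR)): offset=28

Answer: 28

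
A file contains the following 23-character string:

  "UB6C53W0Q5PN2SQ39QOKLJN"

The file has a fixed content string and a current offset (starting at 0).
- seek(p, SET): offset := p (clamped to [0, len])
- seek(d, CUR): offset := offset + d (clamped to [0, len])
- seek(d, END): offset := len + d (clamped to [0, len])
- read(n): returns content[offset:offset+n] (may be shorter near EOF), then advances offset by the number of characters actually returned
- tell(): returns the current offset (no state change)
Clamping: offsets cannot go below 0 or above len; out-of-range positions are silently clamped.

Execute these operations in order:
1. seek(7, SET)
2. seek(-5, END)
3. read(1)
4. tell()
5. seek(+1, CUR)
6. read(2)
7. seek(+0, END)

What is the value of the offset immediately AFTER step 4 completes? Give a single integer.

After 1 (seek(7, SET)): offset=7
After 2 (seek(-5, END)): offset=18
After 3 (read(1)): returned 'O', offset=19
After 4 (tell()): offset=19

Answer: 19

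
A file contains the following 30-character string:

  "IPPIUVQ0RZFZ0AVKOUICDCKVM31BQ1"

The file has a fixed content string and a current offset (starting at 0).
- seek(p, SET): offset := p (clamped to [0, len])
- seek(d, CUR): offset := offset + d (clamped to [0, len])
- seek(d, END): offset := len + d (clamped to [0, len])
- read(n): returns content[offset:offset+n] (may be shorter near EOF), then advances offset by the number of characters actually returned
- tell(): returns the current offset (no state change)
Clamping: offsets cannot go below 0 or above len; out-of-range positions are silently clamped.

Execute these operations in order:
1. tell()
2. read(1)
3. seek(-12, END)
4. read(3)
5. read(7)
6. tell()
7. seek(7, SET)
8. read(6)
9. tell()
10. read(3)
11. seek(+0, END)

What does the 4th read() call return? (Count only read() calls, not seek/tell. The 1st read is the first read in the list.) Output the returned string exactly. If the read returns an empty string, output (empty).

After 1 (tell()): offset=0
After 2 (read(1)): returned 'I', offset=1
After 3 (seek(-12, END)): offset=18
After 4 (read(3)): returned 'ICD', offset=21
After 5 (read(7)): returned 'CKVM31B', offset=28
After 6 (tell()): offset=28
After 7 (seek(7, SET)): offset=7
After 8 (read(6)): returned '0RZFZ0', offset=13
After 9 (tell()): offset=13
After 10 (read(3)): returned 'AVK', offset=16
After 11 (seek(+0, END)): offset=30

Answer: 0RZFZ0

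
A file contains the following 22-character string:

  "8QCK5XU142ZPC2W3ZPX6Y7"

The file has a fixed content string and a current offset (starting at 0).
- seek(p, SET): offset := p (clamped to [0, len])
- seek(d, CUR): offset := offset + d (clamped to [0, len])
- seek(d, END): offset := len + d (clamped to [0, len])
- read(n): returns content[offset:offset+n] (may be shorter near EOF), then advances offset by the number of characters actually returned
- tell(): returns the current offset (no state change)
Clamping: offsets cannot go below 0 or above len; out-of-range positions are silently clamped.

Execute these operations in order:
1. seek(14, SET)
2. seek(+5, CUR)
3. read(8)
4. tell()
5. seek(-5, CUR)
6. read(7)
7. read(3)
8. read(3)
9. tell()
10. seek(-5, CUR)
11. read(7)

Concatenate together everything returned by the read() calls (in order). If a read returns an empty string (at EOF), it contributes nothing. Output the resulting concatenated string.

Answer: 6Y7PX6Y7PX6Y7

Derivation:
After 1 (seek(14, SET)): offset=14
After 2 (seek(+5, CUR)): offset=19
After 3 (read(8)): returned '6Y7', offset=22
After 4 (tell()): offset=22
After 5 (seek(-5, CUR)): offset=17
After 6 (read(7)): returned 'PX6Y7', offset=22
After 7 (read(3)): returned '', offset=22
After 8 (read(3)): returned '', offset=22
After 9 (tell()): offset=22
After 10 (seek(-5, CUR)): offset=17
After 11 (read(7)): returned 'PX6Y7', offset=22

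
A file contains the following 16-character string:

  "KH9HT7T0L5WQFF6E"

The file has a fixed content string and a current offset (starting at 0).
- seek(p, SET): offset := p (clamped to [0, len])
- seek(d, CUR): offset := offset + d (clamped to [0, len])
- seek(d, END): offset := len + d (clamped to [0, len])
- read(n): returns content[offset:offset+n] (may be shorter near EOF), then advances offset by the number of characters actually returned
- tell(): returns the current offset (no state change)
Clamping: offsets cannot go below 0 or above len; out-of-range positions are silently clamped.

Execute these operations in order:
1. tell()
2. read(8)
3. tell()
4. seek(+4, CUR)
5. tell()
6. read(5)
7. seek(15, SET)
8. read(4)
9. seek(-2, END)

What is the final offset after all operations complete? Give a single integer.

Answer: 14

Derivation:
After 1 (tell()): offset=0
After 2 (read(8)): returned 'KH9HT7T0', offset=8
After 3 (tell()): offset=8
After 4 (seek(+4, CUR)): offset=12
After 5 (tell()): offset=12
After 6 (read(5)): returned 'FF6E', offset=16
After 7 (seek(15, SET)): offset=15
After 8 (read(4)): returned 'E', offset=16
After 9 (seek(-2, END)): offset=14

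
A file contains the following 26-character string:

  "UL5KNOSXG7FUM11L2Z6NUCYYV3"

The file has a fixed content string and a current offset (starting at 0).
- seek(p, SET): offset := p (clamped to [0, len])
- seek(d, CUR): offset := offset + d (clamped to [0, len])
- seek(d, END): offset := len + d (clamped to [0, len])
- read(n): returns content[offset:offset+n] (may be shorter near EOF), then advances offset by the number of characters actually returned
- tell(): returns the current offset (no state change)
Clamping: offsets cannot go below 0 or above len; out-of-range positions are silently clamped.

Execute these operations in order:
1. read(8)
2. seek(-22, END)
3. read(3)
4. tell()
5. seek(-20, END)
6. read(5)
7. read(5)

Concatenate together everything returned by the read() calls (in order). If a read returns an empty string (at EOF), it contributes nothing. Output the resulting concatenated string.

Answer: UL5KNOSXNOSSXG7FUM11L

Derivation:
After 1 (read(8)): returned 'UL5KNOSX', offset=8
After 2 (seek(-22, END)): offset=4
After 3 (read(3)): returned 'NOS', offset=7
After 4 (tell()): offset=7
After 5 (seek(-20, END)): offset=6
After 6 (read(5)): returned 'SXG7F', offset=11
After 7 (read(5)): returned 'UM11L', offset=16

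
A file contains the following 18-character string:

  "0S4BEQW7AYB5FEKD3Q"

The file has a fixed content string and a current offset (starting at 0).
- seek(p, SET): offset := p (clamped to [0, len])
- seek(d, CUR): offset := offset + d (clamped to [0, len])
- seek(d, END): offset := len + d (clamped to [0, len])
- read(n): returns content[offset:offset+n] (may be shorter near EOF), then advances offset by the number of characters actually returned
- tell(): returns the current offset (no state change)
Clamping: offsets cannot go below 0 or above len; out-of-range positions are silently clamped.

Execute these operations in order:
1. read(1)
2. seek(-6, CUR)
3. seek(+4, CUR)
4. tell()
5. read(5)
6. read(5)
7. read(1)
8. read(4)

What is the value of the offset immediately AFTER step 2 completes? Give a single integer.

Answer: 0

Derivation:
After 1 (read(1)): returned '0', offset=1
After 2 (seek(-6, CUR)): offset=0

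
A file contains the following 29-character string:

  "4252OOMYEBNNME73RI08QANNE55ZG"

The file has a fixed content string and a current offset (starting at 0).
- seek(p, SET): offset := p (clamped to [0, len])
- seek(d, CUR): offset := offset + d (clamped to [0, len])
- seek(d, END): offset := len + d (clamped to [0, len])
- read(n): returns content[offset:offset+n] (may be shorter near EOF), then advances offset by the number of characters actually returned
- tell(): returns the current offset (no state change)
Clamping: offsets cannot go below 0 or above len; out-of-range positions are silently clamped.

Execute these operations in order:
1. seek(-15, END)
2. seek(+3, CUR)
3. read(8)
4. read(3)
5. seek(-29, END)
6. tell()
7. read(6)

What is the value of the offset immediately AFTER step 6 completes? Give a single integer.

Answer: 0

Derivation:
After 1 (seek(-15, END)): offset=14
After 2 (seek(+3, CUR)): offset=17
After 3 (read(8)): returned 'I08QANNE', offset=25
After 4 (read(3)): returned '55Z', offset=28
After 5 (seek(-29, END)): offset=0
After 6 (tell()): offset=0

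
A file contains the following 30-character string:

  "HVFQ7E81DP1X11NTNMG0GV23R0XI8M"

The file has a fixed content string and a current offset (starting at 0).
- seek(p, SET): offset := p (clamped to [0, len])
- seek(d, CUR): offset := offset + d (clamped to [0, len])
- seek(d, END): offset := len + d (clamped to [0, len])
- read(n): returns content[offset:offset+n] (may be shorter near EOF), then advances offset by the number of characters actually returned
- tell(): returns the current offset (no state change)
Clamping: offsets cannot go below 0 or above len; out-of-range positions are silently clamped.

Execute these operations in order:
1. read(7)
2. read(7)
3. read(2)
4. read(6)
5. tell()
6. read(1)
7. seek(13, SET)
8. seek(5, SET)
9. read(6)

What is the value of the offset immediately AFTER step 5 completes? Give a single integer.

Answer: 22

Derivation:
After 1 (read(7)): returned 'HVFQ7E8', offset=7
After 2 (read(7)): returned '1DP1X11', offset=14
After 3 (read(2)): returned 'NT', offset=16
After 4 (read(6)): returned 'NMG0GV', offset=22
After 5 (tell()): offset=22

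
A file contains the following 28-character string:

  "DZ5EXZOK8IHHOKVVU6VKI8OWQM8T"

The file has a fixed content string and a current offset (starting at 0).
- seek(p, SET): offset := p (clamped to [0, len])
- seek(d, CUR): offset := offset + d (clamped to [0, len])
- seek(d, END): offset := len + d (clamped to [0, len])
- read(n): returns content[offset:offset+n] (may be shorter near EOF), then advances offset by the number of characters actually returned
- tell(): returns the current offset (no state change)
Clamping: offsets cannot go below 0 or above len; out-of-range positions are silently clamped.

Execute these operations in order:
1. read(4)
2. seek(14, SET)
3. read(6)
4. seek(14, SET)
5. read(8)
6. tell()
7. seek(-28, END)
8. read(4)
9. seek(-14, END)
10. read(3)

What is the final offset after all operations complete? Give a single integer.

After 1 (read(4)): returned 'DZ5E', offset=4
After 2 (seek(14, SET)): offset=14
After 3 (read(6)): returned 'VVU6VK', offset=20
After 4 (seek(14, SET)): offset=14
After 5 (read(8)): returned 'VVU6VKI8', offset=22
After 6 (tell()): offset=22
After 7 (seek(-28, END)): offset=0
After 8 (read(4)): returned 'DZ5E', offset=4
After 9 (seek(-14, END)): offset=14
After 10 (read(3)): returned 'VVU', offset=17

Answer: 17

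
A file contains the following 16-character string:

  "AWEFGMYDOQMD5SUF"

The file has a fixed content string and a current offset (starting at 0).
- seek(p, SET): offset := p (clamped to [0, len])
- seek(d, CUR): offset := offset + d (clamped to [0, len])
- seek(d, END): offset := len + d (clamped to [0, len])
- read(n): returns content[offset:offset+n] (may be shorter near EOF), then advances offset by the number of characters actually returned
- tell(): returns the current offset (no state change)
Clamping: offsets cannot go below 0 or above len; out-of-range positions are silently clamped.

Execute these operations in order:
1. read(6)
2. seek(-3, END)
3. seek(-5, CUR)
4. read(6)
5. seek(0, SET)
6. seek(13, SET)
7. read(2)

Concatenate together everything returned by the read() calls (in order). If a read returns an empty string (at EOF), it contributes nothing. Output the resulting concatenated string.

After 1 (read(6)): returned 'AWEFGM', offset=6
After 2 (seek(-3, END)): offset=13
After 3 (seek(-5, CUR)): offset=8
After 4 (read(6)): returned 'OQMD5S', offset=14
After 5 (seek(0, SET)): offset=0
After 6 (seek(13, SET)): offset=13
After 7 (read(2)): returned 'SU', offset=15

Answer: AWEFGMOQMD5SSU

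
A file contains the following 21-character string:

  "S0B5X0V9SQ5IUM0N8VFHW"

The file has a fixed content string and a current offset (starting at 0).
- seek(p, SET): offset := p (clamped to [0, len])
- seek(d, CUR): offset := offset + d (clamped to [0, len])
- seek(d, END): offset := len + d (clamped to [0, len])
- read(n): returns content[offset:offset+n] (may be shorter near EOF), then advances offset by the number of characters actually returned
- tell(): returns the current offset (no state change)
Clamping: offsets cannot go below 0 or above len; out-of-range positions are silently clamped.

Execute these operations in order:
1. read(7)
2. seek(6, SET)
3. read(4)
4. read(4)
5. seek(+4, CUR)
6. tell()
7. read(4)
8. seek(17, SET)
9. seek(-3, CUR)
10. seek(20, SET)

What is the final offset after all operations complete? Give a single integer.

After 1 (read(7)): returned 'S0B5X0V', offset=7
After 2 (seek(6, SET)): offset=6
After 3 (read(4)): returned 'V9SQ', offset=10
After 4 (read(4)): returned '5IUM', offset=14
After 5 (seek(+4, CUR)): offset=18
After 6 (tell()): offset=18
After 7 (read(4)): returned 'FHW', offset=21
After 8 (seek(17, SET)): offset=17
After 9 (seek(-3, CUR)): offset=14
After 10 (seek(20, SET)): offset=20

Answer: 20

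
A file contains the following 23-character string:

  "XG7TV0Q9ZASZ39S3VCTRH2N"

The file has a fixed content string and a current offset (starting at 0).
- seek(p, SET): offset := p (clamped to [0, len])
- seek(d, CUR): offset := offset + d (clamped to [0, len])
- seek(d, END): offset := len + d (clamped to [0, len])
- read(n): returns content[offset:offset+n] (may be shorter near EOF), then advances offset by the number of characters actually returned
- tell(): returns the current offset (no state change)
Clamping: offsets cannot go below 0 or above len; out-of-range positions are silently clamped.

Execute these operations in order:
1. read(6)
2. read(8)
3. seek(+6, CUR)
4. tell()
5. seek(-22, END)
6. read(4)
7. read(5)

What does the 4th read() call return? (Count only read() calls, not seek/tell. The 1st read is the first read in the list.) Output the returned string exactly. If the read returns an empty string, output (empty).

Answer: 0Q9ZA

Derivation:
After 1 (read(6)): returned 'XG7TV0', offset=6
After 2 (read(8)): returned 'Q9ZASZ39', offset=14
After 3 (seek(+6, CUR)): offset=20
After 4 (tell()): offset=20
After 5 (seek(-22, END)): offset=1
After 6 (read(4)): returned 'G7TV', offset=5
After 7 (read(5)): returned '0Q9ZA', offset=10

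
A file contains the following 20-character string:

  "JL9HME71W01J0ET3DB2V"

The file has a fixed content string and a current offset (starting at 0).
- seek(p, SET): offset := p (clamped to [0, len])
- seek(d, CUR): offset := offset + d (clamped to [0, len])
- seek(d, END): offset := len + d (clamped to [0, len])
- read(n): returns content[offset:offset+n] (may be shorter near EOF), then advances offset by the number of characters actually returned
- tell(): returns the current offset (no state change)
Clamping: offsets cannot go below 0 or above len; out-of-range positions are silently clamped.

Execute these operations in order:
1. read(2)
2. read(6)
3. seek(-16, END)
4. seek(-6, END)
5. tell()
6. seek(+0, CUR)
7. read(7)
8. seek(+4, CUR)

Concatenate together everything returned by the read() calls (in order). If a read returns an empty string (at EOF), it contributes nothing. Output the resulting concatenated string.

After 1 (read(2)): returned 'JL', offset=2
After 2 (read(6)): returned '9HME71', offset=8
After 3 (seek(-16, END)): offset=4
After 4 (seek(-6, END)): offset=14
After 5 (tell()): offset=14
After 6 (seek(+0, CUR)): offset=14
After 7 (read(7)): returned 'T3DB2V', offset=20
After 8 (seek(+4, CUR)): offset=20

Answer: JL9HME71T3DB2V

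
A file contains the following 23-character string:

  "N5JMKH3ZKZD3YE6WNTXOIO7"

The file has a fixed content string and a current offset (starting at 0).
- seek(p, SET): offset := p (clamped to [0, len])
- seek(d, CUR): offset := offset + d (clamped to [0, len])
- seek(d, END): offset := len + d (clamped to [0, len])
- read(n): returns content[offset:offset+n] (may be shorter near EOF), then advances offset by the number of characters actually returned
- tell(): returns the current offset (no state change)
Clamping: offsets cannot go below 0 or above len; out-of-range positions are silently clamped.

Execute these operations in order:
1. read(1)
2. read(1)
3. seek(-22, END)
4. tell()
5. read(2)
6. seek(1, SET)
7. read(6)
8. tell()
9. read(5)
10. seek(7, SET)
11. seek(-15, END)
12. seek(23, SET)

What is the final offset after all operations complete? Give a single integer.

Answer: 23

Derivation:
After 1 (read(1)): returned 'N', offset=1
After 2 (read(1)): returned '5', offset=2
After 3 (seek(-22, END)): offset=1
After 4 (tell()): offset=1
After 5 (read(2)): returned '5J', offset=3
After 6 (seek(1, SET)): offset=1
After 7 (read(6)): returned '5JMKH3', offset=7
After 8 (tell()): offset=7
After 9 (read(5)): returned 'ZKZD3', offset=12
After 10 (seek(7, SET)): offset=7
After 11 (seek(-15, END)): offset=8
After 12 (seek(23, SET)): offset=23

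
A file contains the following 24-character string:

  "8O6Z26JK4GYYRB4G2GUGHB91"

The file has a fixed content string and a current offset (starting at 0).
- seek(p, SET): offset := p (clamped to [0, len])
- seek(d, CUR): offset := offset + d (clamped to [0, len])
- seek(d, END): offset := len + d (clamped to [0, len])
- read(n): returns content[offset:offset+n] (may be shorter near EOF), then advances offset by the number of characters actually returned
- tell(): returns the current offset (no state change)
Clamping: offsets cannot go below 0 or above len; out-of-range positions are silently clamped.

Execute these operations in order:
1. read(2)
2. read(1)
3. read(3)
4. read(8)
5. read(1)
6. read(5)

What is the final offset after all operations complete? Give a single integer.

After 1 (read(2)): returned '8O', offset=2
After 2 (read(1)): returned '6', offset=3
After 3 (read(3)): returned 'Z26', offset=6
After 4 (read(8)): returned 'JK4GYYRB', offset=14
After 5 (read(1)): returned '4', offset=15
After 6 (read(5)): returned 'G2GUG', offset=20

Answer: 20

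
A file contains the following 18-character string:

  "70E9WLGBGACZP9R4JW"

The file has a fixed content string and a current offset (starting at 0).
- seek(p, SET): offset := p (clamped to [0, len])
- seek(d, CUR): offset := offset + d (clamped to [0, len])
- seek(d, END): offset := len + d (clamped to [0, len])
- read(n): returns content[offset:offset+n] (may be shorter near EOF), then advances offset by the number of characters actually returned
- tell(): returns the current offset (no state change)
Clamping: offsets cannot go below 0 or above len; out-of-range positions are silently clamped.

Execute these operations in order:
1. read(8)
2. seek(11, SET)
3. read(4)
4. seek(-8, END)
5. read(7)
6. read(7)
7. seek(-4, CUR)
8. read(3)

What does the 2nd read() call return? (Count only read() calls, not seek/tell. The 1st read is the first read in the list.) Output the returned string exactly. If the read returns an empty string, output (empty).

Answer: ZP9R

Derivation:
After 1 (read(8)): returned '70E9WLGB', offset=8
After 2 (seek(11, SET)): offset=11
After 3 (read(4)): returned 'ZP9R', offset=15
After 4 (seek(-8, END)): offset=10
After 5 (read(7)): returned 'CZP9R4J', offset=17
After 6 (read(7)): returned 'W', offset=18
After 7 (seek(-4, CUR)): offset=14
After 8 (read(3)): returned 'R4J', offset=17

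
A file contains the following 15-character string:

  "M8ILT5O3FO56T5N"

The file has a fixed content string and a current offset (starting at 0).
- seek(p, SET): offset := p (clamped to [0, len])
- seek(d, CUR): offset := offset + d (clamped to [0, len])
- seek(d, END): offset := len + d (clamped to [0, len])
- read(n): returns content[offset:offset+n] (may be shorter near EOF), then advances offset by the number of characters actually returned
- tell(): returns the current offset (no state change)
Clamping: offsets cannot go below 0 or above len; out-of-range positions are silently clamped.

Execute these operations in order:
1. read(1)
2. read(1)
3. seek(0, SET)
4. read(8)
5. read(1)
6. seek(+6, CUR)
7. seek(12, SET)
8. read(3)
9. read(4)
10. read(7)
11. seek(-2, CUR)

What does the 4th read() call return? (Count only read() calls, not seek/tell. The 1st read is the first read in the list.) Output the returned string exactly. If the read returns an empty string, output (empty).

Answer: F

Derivation:
After 1 (read(1)): returned 'M', offset=1
After 2 (read(1)): returned '8', offset=2
After 3 (seek(0, SET)): offset=0
After 4 (read(8)): returned 'M8ILT5O3', offset=8
After 5 (read(1)): returned 'F', offset=9
After 6 (seek(+6, CUR)): offset=15
After 7 (seek(12, SET)): offset=12
After 8 (read(3)): returned 'T5N', offset=15
After 9 (read(4)): returned '', offset=15
After 10 (read(7)): returned '', offset=15
After 11 (seek(-2, CUR)): offset=13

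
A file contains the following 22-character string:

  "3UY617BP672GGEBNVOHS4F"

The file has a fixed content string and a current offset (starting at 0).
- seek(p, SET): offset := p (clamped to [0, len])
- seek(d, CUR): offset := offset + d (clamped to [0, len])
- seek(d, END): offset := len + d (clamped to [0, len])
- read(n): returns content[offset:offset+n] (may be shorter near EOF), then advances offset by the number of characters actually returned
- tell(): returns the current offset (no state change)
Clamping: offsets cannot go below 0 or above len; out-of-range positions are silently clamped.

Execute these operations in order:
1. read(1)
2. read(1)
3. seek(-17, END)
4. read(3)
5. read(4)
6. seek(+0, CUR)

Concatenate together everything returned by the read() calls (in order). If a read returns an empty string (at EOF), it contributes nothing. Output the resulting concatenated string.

After 1 (read(1)): returned '3', offset=1
After 2 (read(1)): returned 'U', offset=2
After 3 (seek(-17, END)): offset=5
After 4 (read(3)): returned '7BP', offset=8
After 5 (read(4)): returned '672G', offset=12
After 6 (seek(+0, CUR)): offset=12

Answer: 3U7BP672G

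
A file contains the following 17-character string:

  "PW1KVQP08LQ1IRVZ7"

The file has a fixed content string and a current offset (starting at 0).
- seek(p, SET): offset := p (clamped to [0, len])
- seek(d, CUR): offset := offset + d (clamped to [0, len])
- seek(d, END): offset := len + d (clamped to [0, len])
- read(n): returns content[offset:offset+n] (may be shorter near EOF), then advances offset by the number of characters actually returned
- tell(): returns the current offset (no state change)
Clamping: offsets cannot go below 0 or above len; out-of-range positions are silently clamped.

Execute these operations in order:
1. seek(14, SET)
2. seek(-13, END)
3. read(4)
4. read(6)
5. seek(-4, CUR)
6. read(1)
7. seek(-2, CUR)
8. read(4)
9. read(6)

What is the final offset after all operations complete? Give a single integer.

After 1 (seek(14, SET)): offset=14
After 2 (seek(-13, END)): offset=4
After 3 (read(4)): returned 'VQP0', offset=8
After 4 (read(6)): returned '8LQ1IR', offset=14
After 5 (seek(-4, CUR)): offset=10
After 6 (read(1)): returned 'Q', offset=11
After 7 (seek(-2, CUR)): offset=9
After 8 (read(4)): returned 'LQ1I', offset=13
After 9 (read(6)): returned 'RVZ7', offset=17

Answer: 17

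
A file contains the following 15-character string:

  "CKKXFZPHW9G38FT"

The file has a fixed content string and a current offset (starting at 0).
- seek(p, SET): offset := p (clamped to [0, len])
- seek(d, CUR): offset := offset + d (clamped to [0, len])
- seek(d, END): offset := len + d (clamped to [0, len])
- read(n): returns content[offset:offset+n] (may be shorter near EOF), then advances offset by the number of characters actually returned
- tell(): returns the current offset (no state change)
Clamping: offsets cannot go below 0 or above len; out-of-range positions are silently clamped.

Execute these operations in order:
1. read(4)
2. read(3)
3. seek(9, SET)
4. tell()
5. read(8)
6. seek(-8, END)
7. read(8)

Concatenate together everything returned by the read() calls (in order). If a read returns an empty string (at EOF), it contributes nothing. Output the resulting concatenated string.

Answer: CKKXFZP9G38FTHW9G38FT

Derivation:
After 1 (read(4)): returned 'CKKX', offset=4
After 2 (read(3)): returned 'FZP', offset=7
After 3 (seek(9, SET)): offset=9
After 4 (tell()): offset=9
After 5 (read(8)): returned '9G38FT', offset=15
After 6 (seek(-8, END)): offset=7
After 7 (read(8)): returned 'HW9G38FT', offset=15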